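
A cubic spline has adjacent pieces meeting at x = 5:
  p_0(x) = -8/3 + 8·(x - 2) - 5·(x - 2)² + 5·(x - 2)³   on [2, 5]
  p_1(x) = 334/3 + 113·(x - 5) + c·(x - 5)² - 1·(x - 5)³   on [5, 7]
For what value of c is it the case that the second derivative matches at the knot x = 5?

40

p_0''(x) = -10 + 30·(x - 2), so p_0''(5) = 80. On the right, p_1''(5) = 2c, so c = 40.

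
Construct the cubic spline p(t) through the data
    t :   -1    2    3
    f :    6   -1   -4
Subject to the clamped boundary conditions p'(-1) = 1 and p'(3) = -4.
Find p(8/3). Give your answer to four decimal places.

-2.8426

With σ_i denoting the second derivative at x_i, h_i = 3, 1, and Δ_i = (y_(i+1) − y_i)/h_i = -7/3, -3:
  3·σ_0 + 8·σ_1 + 1·σ_2 = 6(Δ_1 - Δ_0) = -4
Clamped end conditions give two more equations: 2h_0·σ_0 + h_0·σ_1 = 6(Δ_0 - p'(-1)) = -20 and h_1·σ_1 + 2h_1·σ_2 = 6(p'(3) - Δ_1) = -6.
Solving the tridiagonal system: σ_0 = -49/12, σ_1 = 3/2, σ_2 = -15/4.
On [2, 3], p(t) = -1 - 23/8·(t - 2) + 3/4·(t - 2)² - 7/8·(t - 2)³.
With (t - 2) = 2/3: p(8/3) = -307/108.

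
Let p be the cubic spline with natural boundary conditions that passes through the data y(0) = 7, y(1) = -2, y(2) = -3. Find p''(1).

12

Write σ_i for p''(x_i). With h_i = 1, 1 and divided differences Δ_i = -9, -1, the continuity of p' gives the tridiagonal system
  1·σ_0 + 4·σ_1 + 1·σ_2 = 6(Δ_1 - Δ_0) = 48
Natural end conditions: σ_0 = σ_2 = 0.
Solving: σ_0 = 0, σ_1 = 12, σ_2 = 0.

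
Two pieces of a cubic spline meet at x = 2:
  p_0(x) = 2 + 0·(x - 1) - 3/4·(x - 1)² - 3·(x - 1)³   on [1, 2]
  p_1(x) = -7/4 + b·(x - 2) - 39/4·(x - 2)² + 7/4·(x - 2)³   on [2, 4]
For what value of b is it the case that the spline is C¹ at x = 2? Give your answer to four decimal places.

p_0'(x) = 0 - 3/2·(x - 1) - 9·(x - 1)², so p_0'(2) = -21/2. On the right, p_1'(2) = b, so b = -21/2.

-10.5000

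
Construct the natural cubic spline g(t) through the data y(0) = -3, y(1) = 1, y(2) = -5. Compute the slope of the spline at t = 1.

-1

Put m_i = g'' at the i-th knot. Here h = (1, 1) and Δ = (4, -6), so the interior equations h_(i-1)·m_(i-1) + 2(h_(i-1)+h_i)·m_i + h_i·m_(i+1) = 6(Δ_i − Δ_(i-1)) read
  1·m_0 + 4·m_1 + 1·m_2 = 6(Δ_1 - Δ_0) = -60
Natural end conditions: m_0 = m_2 = 0.
Solving the tridiagonal system: m_0 = 0, m_1 = -15, m_2 = 0.
On [1, 2], g'(t) = b_1 + 2c_1·(t - 1) + 3d_1·(t - 1)² with b_1 = Δ_1 - h_1(2m_1 + m_2)/6 = -1, c_1 = m_1/2 = -15/2, d_1 = (m_2 - m_1)/(6h_1) = 5/2. So g'(1) = -1.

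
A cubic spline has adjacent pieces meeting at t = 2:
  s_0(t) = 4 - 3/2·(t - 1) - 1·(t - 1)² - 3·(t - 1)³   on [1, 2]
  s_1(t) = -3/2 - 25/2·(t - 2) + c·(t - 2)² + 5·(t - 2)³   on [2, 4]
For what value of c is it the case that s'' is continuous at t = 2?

-10

s_0''(t) = -2 - 18·(t - 1), so s_0''(2) = -20. On the right, s_1''(2) = 2c, so c = -10.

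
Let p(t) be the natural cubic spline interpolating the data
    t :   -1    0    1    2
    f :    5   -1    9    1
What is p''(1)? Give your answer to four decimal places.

-35.2000

Put σ_i = p'' at the i-th knot. Here h = (1, 1, 1) and Δ = (-6, 10, -8), so the interior equations h_(i-1)·σ_(i-1) + 2(h_(i-1)+h_i)·σ_i + h_i·σ_(i+1) = 6(Δ_i − Δ_(i-1)) read
  1·σ_0 + 4·σ_1 + 1·σ_2 = 6(Δ_1 - Δ_0) = 96
  1·σ_1 + 4·σ_2 + 1·σ_3 = 6(Δ_2 - Δ_1) = -108
Natural end conditions: σ_0 = σ_3 = 0.
Hence σ_0 = 0, σ_1 = 164/5, σ_2 = -176/5, σ_3 = 0.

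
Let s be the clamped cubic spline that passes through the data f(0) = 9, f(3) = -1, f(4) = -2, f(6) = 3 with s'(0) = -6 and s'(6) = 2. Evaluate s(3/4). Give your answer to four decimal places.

5.1624

Let σ_i = s''(x_i). Step sizes h_i = 3, 1, 2; slopes of the chords Δ_i = (y_(i+1) - y_i)/h_i = -10/3, -1, 5/2.
  3·σ_0 + 8·σ_1 + 1·σ_2 = 6(Δ_1 - Δ_0) = 14
  1·σ_1 + 6·σ_2 + 2·σ_3 = 6(Δ_2 - Δ_1) = 21
Clamped end conditions give two more equations: 2h_0·σ_0 + h_0·σ_1 = 6(Δ_0 - s'(0)) = 16 and h_2·σ_2 + 2h_2·σ_3 = 6(s'(6) - Δ_2) = -3.
Solving the tridiagonal system: σ_0 = 107/42, σ_1 = 5/21, σ_2 = 187/42, σ_3 = -125/42.
On [0, 3], s(t) = 9 - 6·t + 107/84·t² - 97/756·t³.
With t = 3/4: s(3/4) = 9251/1792.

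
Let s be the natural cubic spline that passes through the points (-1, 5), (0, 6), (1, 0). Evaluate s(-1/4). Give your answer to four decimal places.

Let σ_i = s''(x_i). Step sizes h_i = 1, 1; slopes of the chords Δ_i = (y_(i+1) - y_i)/h_i = 1, -6.
  1·σ_0 + 4·σ_1 + 1·σ_2 = 6(Δ_1 - Δ_0) = -42
Natural end conditions: σ_0 = σ_2 = 0.
Forward elimination and back-substitution give σ_0 = 0, σ_1 = -21/2, σ_2 = 0.
On [-1, 0], s(t) = 5 + 11/4·(t + 1) + 0·(t + 1)² - 7/4·(t + 1)³.
With (t + 1) = 3/4: s(-1/4) = 1619/256.

6.3242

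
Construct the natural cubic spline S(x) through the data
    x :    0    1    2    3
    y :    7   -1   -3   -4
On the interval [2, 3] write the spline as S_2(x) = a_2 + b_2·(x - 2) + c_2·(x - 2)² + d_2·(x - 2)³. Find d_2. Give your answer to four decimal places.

0.1333

Put m_i = S'' at the i-th knot. Here h = (1, 1, 1) and Δ = (-8, -2, -1), so the interior equations h_(i-1)·m_(i-1) + 2(h_(i-1)+h_i)·m_i + h_i·m_(i+1) = 6(Δ_i − Δ_(i-1)) read
  1·m_0 + 4·m_1 + 1·m_2 = 6(Δ_1 - Δ_0) = 36
  1·m_1 + 4·m_2 + 1·m_3 = 6(Δ_2 - Δ_1) = 6
Natural end conditions: m_0 = m_3 = 0.
Hence m_0 = 0, m_1 = 46/5, m_2 = -4/5, m_3 = 0.
On [2, 3], with S_2(x) = a_2 + b_2·(x - 2) + c_2·(x - 2)² + d_2·(x - 2)³: c_2 = m_2/2 = -2/5, d_2 = (m_3 - m_2)/(6h_2) = 2/15, b_2 = Δ_2 - h_2(2m_2 + m_3)/6 = -11/15.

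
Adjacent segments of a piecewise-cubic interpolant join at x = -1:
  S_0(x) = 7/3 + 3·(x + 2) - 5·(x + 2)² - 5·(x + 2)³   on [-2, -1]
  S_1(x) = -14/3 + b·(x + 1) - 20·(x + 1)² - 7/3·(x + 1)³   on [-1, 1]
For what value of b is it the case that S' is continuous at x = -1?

-22

S_0'(x) = 3 - 10·(x + 2) - 15·(x + 2)², so S_0'(-1) = -22. On the right, S_1'(-1) = b, so b = -22.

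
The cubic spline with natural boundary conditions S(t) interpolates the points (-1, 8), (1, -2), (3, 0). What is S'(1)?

Put M_i = S'' at the i-th knot. Here h = (2, 2) and Δ = (-5, 1), so the interior equations h_(i-1)·M_(i-1) + 2(h_(i-1)+h_i)·M_i + h_i·M_(i+1) = 6(Δ_i − Δ_(i-1)) read
  2·M_0 + 8·M_1 + 2·M_2 = 6(Δ_1 - Δ_0) = 36
Natural end conditions: M_0 = M_2 = 0.
Forward elimination and back-substitution give M_0 = 0, M_1 = 9/2, M_2 = 0.
On [1, 3], S'(t) = b_1 + 2c_1·(t - 1) + 3d_1·(t - 1)² with b_1 = Δ_1 - h_1(2M_1 + M_2)/6 = -2, c_1 = M_1/2 = 9/4, d_1 = (M_2 - M_1)/(6h_1) = -3/8. So S'(1) = -2.

-2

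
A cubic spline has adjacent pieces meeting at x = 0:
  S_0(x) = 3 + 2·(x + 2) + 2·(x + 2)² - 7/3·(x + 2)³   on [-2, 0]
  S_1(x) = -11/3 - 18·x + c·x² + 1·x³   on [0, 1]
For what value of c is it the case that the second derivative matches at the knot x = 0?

-12

S_0''(x) = 4 - 14·(x + 2), so S_0''(0) = -24. On the right, S_1''(0) = 2c, so c = -12.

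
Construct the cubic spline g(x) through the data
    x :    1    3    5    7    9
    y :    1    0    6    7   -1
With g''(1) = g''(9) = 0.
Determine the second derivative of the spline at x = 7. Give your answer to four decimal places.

-2.8929

With m_i denoting the second derivative at x_i, h_i = 2, 2, 2, 2, and Δ_i = (y_(i+1) − y_i)/h_i = -1/2, 3, 1/2, -4:
  2·m_0 + 8·m_1 + 2·m_2 = 6(Δ_1 - Δ_0) = 21
  2·m_1 + 8·m_2 + 2·m_3 = 6(Δ_2 - Δ_1) = -15
  2·m_2 + 8·m_3 + 2·m_4 = 6(Δ_3 - Δ_2) = -27
Natural end conditions: m_0 = m_4 = 0.
Solving the tridiagonal system: m_0 = 0, m_1 = 87/28, m_2 = -27/14, m_3 = -81/28, m_4 = 0.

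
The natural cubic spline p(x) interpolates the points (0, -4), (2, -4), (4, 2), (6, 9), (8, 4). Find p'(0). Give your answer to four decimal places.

-0.6607

Put M_i = p'' at the i-th knot. Here h = (2, 2, 2, 2) and Δ = (0, 3, 7/2, -5/2), so the interior equations h_(i-1)·M_(i-1) + 2(h_(i-1)+h_i)·M_i + h_i·M_(i+1) = 6(Δ_i − Δ_(i-1)) read
  2·M_0 + 8·M_1 + 2·M_2 = 6(Δ_1 - Δ_0) = 18
  2·M_1 + 8·M_2 + 2·M_3 = 6(Δ_2 - Δ_1) = 3
  2·M_2 + 8·M_3 + 2·M_4 = 6(Δ_3 - Δ_2) = -36
Natural end conditions: M_0 = M_4 = 0.
Solving the tridiagonal system: M_0 = 0, M_1 = 111/56, M_2 = 15/14, M_3 = -267/56, M_4 = 0.
On [0, 2], p'(x) = b_0 + 2c_0·x + 3d_0·x² with b_0 = Δ_0 - h_0(2M_0 + M_1)/6 = -37/56, c_0 = M_0/2 = 0, d_0 = (M_1 - M_0)/(6h_0) = 37/224. So p'(0) = -37/56.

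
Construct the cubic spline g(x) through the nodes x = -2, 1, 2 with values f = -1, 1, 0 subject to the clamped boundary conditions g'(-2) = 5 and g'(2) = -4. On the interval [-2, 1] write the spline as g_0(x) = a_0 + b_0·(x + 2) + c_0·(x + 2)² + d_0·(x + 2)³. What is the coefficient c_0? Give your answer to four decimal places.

-2.6667

Write σ_i for g''(x_i). With h_i = 3, 1 and divided differences Δ_i = 2/3, -1, the continuity of g' gives the tridiagonal system
  3·σ_0 + 8·σ_1 + 1·σ_2 = 6(Δ_1 - Δ_0) = -10
Clamped end conditions give two more equations: 2h_0·σ_0 + h_0·σ_1 = 6(Δ_0 - g'(-2)) = -26 and h_1·σ_1 + 2h_1·σ_2 = 6(g'(2) - Δ_1) = -18.
Solving: σ_0 = -16/3, σ_1 = 2, σ_2 = -10.
On [-2, 1], with g_0(x) = a_0 + b_0·(x + 2) + c_0·(x + 2)² + d_0·(x + 2)³: c_0 = σ_0/2 = -8/3, d_0 = (σ_1 - σ_0)/(6h_0) = 11/27, b_0 = Δ_0 - h_0(2σ_0 + σ_1)/6 = 5.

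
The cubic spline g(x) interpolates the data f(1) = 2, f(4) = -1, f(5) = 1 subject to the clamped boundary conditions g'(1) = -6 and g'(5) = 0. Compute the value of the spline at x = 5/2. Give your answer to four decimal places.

-2.7344

Put σ_i = g'' at the i-th knot. Here h = (3, 1) and Δ = (-1, 2), so the interior equations h_(i-1)·σ_(i-1) + 2(h_(i-1)+h_i)·σ_i + h_i·σ_(i+1) = 6(Δ_i − Δ_(i-1)) read
  3·σ_0 + 8·σ_1 + 1·σ_2 = 6(Δ_1 - Δ_0) = 18
Clamped end conditions give two more equations: 2h_0·σ_0 + h_0·σ_1 = 6(Δ_0 - g'(1)) = 30 and h_1·σ_1 + 2h_1·σ_2 = 6(g'(5) - Δ_1) = -12.
Solving: σ_0 = 17/4, σ_1 = 3/2, σ_2 = -27/4.
On [1, 4], g(x) = 2 - 6·(x - 1) + 17/8·(x - 1)² - 11/72·(x - 1)³.
With (x - 1) = 3/2: g(5/2) = -175/64.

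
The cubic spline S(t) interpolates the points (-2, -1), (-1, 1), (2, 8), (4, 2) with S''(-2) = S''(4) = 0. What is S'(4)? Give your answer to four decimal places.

Let M_i = S''(x_i). Step sizes h_i = 1, 3, 2; slopes of the chords Δ_i = (y_(i+1) - y_i)/h_i = 2, 7/3, -3.
  1·M_0 + 8·M_1 + 3·M_2 = 6(Δ_1 - Δ_0) = 2
  3·M_1 + 10·M_2 + 2·M_3 = 6(Δ_2 - Δ_1) = -32
Natural end conditions: M_0 = M_3 = 0.
Solving the tridiagonal system: M_0 = 0, M_1 = 116/71, M_2 = -262/71, M_3 = 0.
On [2, 4], S'(t) = b_2 + 2c_2·(t - 2) + 3d_2·(t - 2)² with b_2 = Δ_2 - h_2(2M_2 + M_3)/6 = -115/213, c_2 = M_2/2 = -131/71, d_2 = (M_3 - M_2)/(6h_2) = 131/426. So S'(4) = -901/213.

-4.2300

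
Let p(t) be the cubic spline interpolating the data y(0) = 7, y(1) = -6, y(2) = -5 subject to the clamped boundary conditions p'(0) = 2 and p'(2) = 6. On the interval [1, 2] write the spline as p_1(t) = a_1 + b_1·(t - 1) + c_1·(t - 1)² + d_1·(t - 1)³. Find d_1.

Put M_i = p'' at the i-th knot. Here h = (1, 1) and Δ = (-13, 1), so the interior equations h_(i-1)·M_(i-1) + 2(h_(i-1)+h_i)·M_i + h_i·M_(i+1) = 6(Δ_i − Δ_(i-1)) read
  1·M_0 + 4·M_1 + 1·M_2 = 6(Δ_1 - Δ_0) = 84
Clamped end conditions give two more equations: 2h_0·M_0 + h_0·M_1 = 6(Δ_0 - p'(0)) = -90 and h_1·M_1 + 2h_1·M_2 = 6(p'(2) - Δ_1) = 30.
Solving: M_0 = -64, M_1 = 38, M_2 = -4.
On [1, 2], with p_1(t) = a_1 + b_1·(t - 1) + c_1·(t - 1)² + d_1·(t - 1)³: c_1 = M_1/2 = 19, d_1 = (M_2 - M_1)/(6h_1) = -7, b_1 = Δ_1 - h_1(2M_1 + M_2)/6 = -11.

-7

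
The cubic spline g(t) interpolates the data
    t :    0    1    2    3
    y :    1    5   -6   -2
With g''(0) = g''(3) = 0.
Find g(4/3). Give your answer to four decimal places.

1.7037

With M_i denoting the second derivative at x_i, h_i = 1, 1, 1, and Δ_i = (y_(i+1) − y_i)/h_i = 4, -11, 4:
  1·M_0 + 4·M_1 + 1·M_2 = 6(Δ_1 - Δ_0) = -90
  1·M_1 + 4·M_2 + 1·M_3 = 6(Δ_2 - Δ_1) = 90
Natural end conditions: M_0 = M_3 = 0.
Hence M_0 = 0, M_1 = -30, M_2 = 30, M_3 = 0.
On [1, 2], g(t) = 5 - 6·(t - 1) - 15·(t - 1)² + 10·(t - 1)³.
With (t - 1) = 1/3: g(4/3) = 46/27.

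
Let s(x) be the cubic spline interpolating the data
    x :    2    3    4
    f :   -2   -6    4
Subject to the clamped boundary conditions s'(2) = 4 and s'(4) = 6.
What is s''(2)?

Write M_i for s''(x_i). With h_i = 1, 1 and divided differences Δ_i = -4, 10, the continuity of s' gives the tridiagonal system
  1·M_0 + 4·M_1 + 1·M_2 = 6(Δ_1 - Δ_0) = 84
Clamped end conditions give two more equations: 2h_0·M_0 + h_0·M_1 = 6(Δ_0 - s'(2)) = -48 and h_1·M_1 + 2h_1·M_2 = 6(s'(4) - Δ_1) = -24.
Solving: M_0 = -44, M_1 = 40, M_2 = -32.

-44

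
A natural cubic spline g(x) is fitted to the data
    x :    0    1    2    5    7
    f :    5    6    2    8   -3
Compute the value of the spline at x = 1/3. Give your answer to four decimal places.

5.8064

Let M_i = g''(x_i). Step sizes h_i = 1, 1, 3, 2; slopes of the chords Δ_i = (y_(i+1) - y_i)/h_i = 1, -4, 2, -11/2.
  1·M_0 + 4·M_1 + 1·M_2 = 6(Δ_1 - Δ_0) = -30
  1·M_1 + 8·M_2 + 3·M_3 = 6(Δ_2 - Δ_1) = 36
  3·M_2 + 10·M_3 + 2·M_4 = 6(Δ_3 - Δ_2) = -45
Natural end conditions: M_0 = M_4 = 0.
Solving: M_0 = 0, M_1 = -2625/274, M_2 = 1140/137, M_3 = -1917/274, M_4 = 0.
On [0, 1], g(x) = 5 + 1423/548·x + 0·x² - 875/548·x³.
With x = 1/3: g(1/3) = 21478/3699.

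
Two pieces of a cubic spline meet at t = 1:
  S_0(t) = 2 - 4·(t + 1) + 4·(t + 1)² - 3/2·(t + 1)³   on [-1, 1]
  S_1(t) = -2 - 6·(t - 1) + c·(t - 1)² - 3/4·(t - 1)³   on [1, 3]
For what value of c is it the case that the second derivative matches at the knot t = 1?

S_0''(t) = 8 - 9·(t + 1), so S_0''(1) = -10. On the right, S_1''(1) = 2c, so c = -5.

-5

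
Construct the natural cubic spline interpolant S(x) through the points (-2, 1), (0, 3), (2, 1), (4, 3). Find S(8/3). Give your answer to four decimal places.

1.1728

Write m_i for S''(x_i). With h_i = 2, 2, 2 and divided differences Δ_i = 1, -1, 1, the continuity of S' gives the tridiagonal system
  2·m_0 + 8·m_1 + 2·m_2 = 6(Δ_1 - Δ_0) = -12
  2·m_1 + 8·m_2 + 2·m_3 = 6(Δ_2 - Δ_1) = 12
Natural end conditions: m_0 = m_3 = 0.
Hence m_0 = 0, m_1 = -2, m_2 = 2, m_3 = 0.
On [2, 4], S(x) = 1 - 1/3·(x - 2) + 1·(x - 2)² - 1/6·(x - 2)³.
With (x - 2) = 2/3: S(8/3) = 95/81.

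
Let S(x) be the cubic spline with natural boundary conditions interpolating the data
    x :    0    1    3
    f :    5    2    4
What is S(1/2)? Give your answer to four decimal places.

3.2500

With m_i denoting the second derivative at x_i, h_i = 1, 2, and Δ_i = (y_(i+1) − y_i)/h_i = -3, 1:
  1·m_0 + 6·m_1 + 2·m_2 = 6(Δ_1 - Δ_0) = 24
Natural end conditions: m_0 = m_2 = 0.
Solving the tridiagonal system: m_0 = 0, m_1 = 4, m_2 = 0.
On [0, 1], S(x) = 5 - 11/3·x + 0·x² + 2/3·x³.
With x = 1/2: S(1/2) = 13/4.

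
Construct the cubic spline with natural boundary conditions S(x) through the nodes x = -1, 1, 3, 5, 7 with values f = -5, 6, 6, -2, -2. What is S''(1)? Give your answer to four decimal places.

Write M_i for S''(x_i). With h_i = 2, 2, 2, 2 and divided differences Δ_i = 11/2, 0, -4, 0, the continuity of S' gives the tridiagonal system
  2·M_0 + 8·M_1 + 2·M_2 = 6(Δ_1 - Δ_0) = -33
  2·M_1 + 8·M_2 + 2·M_3 = 6(Δ_2 - Δ_1) = -24
  2·M_2 + 8·M_3 + 2·M_4 = 6(Δ_3 - Δ_2) = 24
Natural end conditions: M_0 = M_4 = 0.
Forward elimination and back-substitution give M_0 = 0, M_1 = -375/112, M_2 = -87/28, M_3 = 423/112, M_4 = 0.

-3.3482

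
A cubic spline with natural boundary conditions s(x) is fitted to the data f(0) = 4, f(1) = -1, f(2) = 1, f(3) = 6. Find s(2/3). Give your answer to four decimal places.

0.0494

Let m_i = s''(x_i). Step sizes h_i = 1, 1, 1; slopes of the chords Δ_i = (y_(i+1) - y_i)/h_i = -5, 2, 5.
  1·m_0 + 4·m_1 + 1·m_2 = 6(Δ_1 - Δ_0) = 42
  1·m_1 + 4·m_2 + 1·m_3 = 6(Δ_2 - Δ_1) = 18
Natural end conditions: m_0 = m_3 = 0.
Forward elimination and back-substitution give m_0 = 0, m_1 = 10, m_2 = 2, m_3 = 0.
On [0, 1], s(x) = 4 - 20/3·x + 0·x² + 5/3·x³.
With x = 2/3: s(2/3) = 4/81.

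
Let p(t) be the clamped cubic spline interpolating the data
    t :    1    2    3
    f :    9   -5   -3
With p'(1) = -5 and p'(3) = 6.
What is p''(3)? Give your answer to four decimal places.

With m_i denoting the second derivative at x_i, h_i = 1, 1, and Δ_i = (y_(i+1) − y_i)/h_i = -14, 2:
  1·m_0 + 4·m_1 + 1·m_2 = 6(Δ_1 - Δ_0) = 96
Clamped end conditions give two more equations: 2h_0·m_0 + h_0·m_1 = 6(Δ_0 - p'(1)) = -54 and h_1·m_1 + 2h_1·m_2 = 6(p'(3) - Δ_1) = 24.
Forward elimination and back-substitution give m_0 = -91/2, m_1 = 37, m_2 = -13/2.

-6.5000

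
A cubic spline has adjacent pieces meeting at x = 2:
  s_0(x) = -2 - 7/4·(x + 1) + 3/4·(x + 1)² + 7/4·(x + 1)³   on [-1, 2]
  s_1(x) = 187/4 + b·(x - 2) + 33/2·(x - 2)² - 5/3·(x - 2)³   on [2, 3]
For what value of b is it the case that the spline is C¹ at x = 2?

50

s_0'(x) = -7/4 + 3/2·(x + 1) + 21/4·(x + 1)², so s_0'(2) = 50. On the right, s_1'(2) = b, so b = 50.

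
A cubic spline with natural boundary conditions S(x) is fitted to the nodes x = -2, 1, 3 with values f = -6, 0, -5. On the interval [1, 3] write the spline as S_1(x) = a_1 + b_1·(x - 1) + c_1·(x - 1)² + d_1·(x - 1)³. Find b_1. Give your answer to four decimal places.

Write σ_i for S''(x_i). With h_i = 3, 2 and divided differences Δ_i = 2, -5/2, the continuity of S' gives the tridiagonal system
  3·σ_0 + 10·σ_1 + 2·σ_2 = 6(Δ_1 - Δ_0) = -27
Natural end conditions: σ_0 = σ_2 = 0.
Solving: σ_0 = 0, σ_1 = -27/10, σ_2 = 0.
On [1, 3], with S_1(x) = a_1 + b_1·(x - 1) + c_1·(x - 1)² + d_1·(x - 1)³: c_1 = σ_1/2 = -27/20, d_1 = (σ_2 - σ_1)/(6h_1) = 9/40, b_1 = Δ_1 - h_1(2σ_1 + σ_2)/6 = -7/10.

-0.7000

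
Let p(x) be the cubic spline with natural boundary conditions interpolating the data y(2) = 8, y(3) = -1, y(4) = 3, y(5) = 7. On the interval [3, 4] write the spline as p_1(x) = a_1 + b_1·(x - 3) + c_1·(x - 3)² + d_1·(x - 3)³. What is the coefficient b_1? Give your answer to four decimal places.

Put m_i = p'' at the i-th knot. Here h = (1, 1, 1) and Δ = (-9, 4, 4), so the interior equations h_(i-1)·m_(i-1) + 2(h_(i-1)+h_i)·m_i + h_i·m_(i+1) = 6(Δ_i − Δ_(i-1)) read
  1·m_0 + 4·m_1 + 1·m_2 = 6(Δ_1 - Δ_0) = 78
  1·m_1 + 4·m_2 + 1·m_3 = 6(Δ_2 - Δ_1) = 0
Natural end conditions: m_0 = m_3 = 0.
Solving: m_0 = 0, m_1 = 104/5, m_2 = -26/5, m_3 = 0.
On [3, 4], with p_1(x) = a_1 + b_1·(x - 3) + c_1·(x - 3)² + d_1·(x - 3)³: c_1 = m_1/2 = 52/5, d_1 = (m_2 - m_1)/(6h_1) = -13/3, b_1 = Δ_1 - h_1(2m_1 + m_2)/6 = -31/15.

-2.0667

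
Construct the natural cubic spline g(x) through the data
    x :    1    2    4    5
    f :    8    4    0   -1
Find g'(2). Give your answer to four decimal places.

Let M_i = g''(x_i). Step sizes h_i = 1, 2, 1; slopes of the chords Δ_i = (y_(i+1) - y_i)/h_i = -4, -2, -1.
  1·M_0 + 6·M_1 + 2·M_2 = 6(Δ_1 - Δ_0) = 12
  2·M_1 + 6·M_2 + 1·M_3 = 6(Δ_2 - Δ_1) = 6
Natural end conditions: M_0 = M_3 = 0.
Solving the tridiagonal system: M_0 = 0, M_1 = 15/8, M_2 = 3/8, M_3 = 0.
On [2, 4], g'(x) = b_1 + 2c_1·(x - 2) + 3d_1·(x - 2)² with b_1 = Δ_1 - h_1(2M_1 + M_2)/6 = -27/8, c_1 = M_1/2 = 15/16, d_1 = (M_2 - M_1)/(6h_1) = -1/8. So g'(2) = -27/8.

-3.3750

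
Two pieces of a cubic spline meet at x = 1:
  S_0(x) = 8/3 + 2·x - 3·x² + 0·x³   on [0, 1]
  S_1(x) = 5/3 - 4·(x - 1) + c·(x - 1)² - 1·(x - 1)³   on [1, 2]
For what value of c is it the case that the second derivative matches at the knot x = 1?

S_0''(x) = -6 + 0·x, so S_0''(1) = -6. On the right, S_1''(1) = 2c, so c = -3.

-3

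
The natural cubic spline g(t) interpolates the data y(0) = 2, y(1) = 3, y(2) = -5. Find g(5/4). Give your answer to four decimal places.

1.7383

Write σ_i for g''(x_i). With h_i = 1, 1 and divided differences Δ_i = 1, -8, the continuity of g' gives the tridiagonal system
  1·σ_0 + 4·σ_1 + 1·σ_2 = 6(Δ_1 - Δ_0) = -54
Natural end conditions: σ_0 = σ_2 = 0.
Solving: σ_0 = 0, σ_1 = -27/2, σ_2 = 0.
On [1, 2], g(t) = 3 - 7/2·(t - 1) - 27/4·(t - 1)² + 9/4·(t - 1)³.
With (t - 1) = 1/4: g(5/4) = 445/256.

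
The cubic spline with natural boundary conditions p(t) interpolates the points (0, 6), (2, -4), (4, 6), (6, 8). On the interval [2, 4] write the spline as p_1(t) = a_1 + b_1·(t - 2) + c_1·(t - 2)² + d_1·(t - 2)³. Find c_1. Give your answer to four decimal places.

4.4000

Let M_i = p''(x_i). Step sizes h_i = 2, 2, 2; slopes of the chords Δ_i = (y_(i+1) - y_i)/h_i = -5, 5, 1.
  2·M_0 + 8·M_1 + 2·M_2 = 6(Δ_1 - Δ_0) = 60
  2·M_1 + 8·M_2 + 2·M_3 = 6(Δ_2 - Δ_1) = -24
Natural end conditions: M_0 = M_3 = 0.
Forward elimination and back-substitution give M_0 = 0, M_1 = 44/5, M_2 = -26/5, M_3 = 0.
On [2, 4], with p_1(t) = a_1 + b_1·(t - 2) + c_1·(t - 2)² + d_1·(t - 2)³: c_1 = M_1/2 = 22/5, d_1 = (M_2 - M_1)/(6h_1) = -7/6, b_1 = Δ_1 - h_1(2M_1 + M_2)/6 = 13/15.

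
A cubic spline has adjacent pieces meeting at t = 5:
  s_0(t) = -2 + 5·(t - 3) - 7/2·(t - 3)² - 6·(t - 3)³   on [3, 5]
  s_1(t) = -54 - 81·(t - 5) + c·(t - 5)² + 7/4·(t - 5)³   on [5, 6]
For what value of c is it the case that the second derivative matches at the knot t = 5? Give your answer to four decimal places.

s_0''(t) = -7 - 36·(t - 3), so s_0''(5) = -79. On the right, s_1''(5) = 2c, so c = -79/2.

-39.5000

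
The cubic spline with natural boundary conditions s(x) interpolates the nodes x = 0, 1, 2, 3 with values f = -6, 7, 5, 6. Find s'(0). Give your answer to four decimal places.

17.2000

With σ_i denoting the second derivative at x_i, h_i = 1, 1, 1, and Δ_i = (y_(i+1) − y_i)/h_i = 13, -2, 1:
  1·σ_0 + 4·σ_1 + 1·σ_2 = 6(Δ_1 - Δ_0) = -90
  1·σ_1 + 4·σ_2 + 1·σ_3 = 6(Δ_2 - Δ_1) = 18
Natural end conditions: σ_0 = σ_3 = 0.
Solving the tridiagonal system: σ_0 = 0, σ_1 = -126/5, σ_2 = 54/5, σ_3 = 0.
On [0, 1], s'(x) = b_0 + 2c_0·x + 3d_0·x² with b_0 = Δ_0 - h_0(2σ_0 + σ_1)/6 = 86/5, c_0 = σ_0/2 = 0, d_0 = (σ_1 - σ_0)/(6h_0) = -21/5. So s'(0) = 86/5.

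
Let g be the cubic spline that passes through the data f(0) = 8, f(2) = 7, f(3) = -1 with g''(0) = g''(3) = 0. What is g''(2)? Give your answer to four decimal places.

Let m_i = g''(x_i). Step sizes h_i = 2, 1; slopes of the chords Δ_i = (y_(i+1) - y_i)/h_i = -1/2, -8.
  2·m_0 + 6·m_1 + 1·m_2 = 6(Δ_1 - Δ_0) = -45
Natural end conditions: m_0 = m_2 = 0.
Hence m_0 = 0, m_1 = -15/2, m_2 = 0.

-7.5000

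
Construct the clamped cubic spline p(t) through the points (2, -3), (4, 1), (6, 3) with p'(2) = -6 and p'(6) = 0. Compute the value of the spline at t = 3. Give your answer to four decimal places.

-3.4375

Put σ_i = p'' at the i-th knot. Here h = (2, 2) and Δ = (2, 1), so the interior equations h_(i-1)·σ_(i-1) + 2(h_(i-1)+h_i)·σ_i + h_i·σ_(i+1) = 6(Δ_i − Δ_(i-1)) read
  2·σ_0 + 8·σ_1 + 2·σ_2 = 6(Δ_1 - Δ_0) = -6
Clamped end conditions give two more equations: 2h_0·σ_0 + h_0·σ_1 = 6(Δ_0 - p'(2)) = 48 and h_1·σ_1 + 2h_1·σ_2 = 6(p'(6) - Δ_1) = -6.
Solving: σ_0 = 57/4, σ_1 = -9/2, σ_2 = 3/4.
On [2, 4], p(t) = -3 - 6·(t - 2) + 57/8·(t - 2)² - 25/16·(t - 2)³.
With (t - 2) = 1: p(3) = -55/16.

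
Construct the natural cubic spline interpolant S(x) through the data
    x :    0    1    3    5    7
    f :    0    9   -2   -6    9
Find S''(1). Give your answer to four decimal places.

With σ_i denoting the second derivative at x_i, h_i = 1, 2, 2, 2, and Δ_i = (y_(i+1) − y_i)/h_i = 9, -11/2, -2, 15/2:
  1·σ_0 + 6·σ_1 + 2·σ_2 = 6(Δ_1 - Δ_0) = -87
  2·σ_1 + 8·σ_2 + 2·σ_3 = 6(Δ_2 - Δ_1) = 21
  2·σ_2 + 8·σ_3 + 2·σ_4 = 6(Δ_3 - Δ_2) = 57
Natural end conditions: σ_0 = σ_4 = 0.
Solving: σ_0 = 0, σ_1 = -666/41, σ_2 = 429/82, σ_3 = 477/82, σ_4 = 0.

-16.2439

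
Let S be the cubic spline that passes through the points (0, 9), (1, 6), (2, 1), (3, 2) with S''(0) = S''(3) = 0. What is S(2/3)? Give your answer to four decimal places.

7.3457

With M_i denoting the second derivative at x_i, h_i = 1, 1, 1, and Δ_i = (y_(i+1) − y_i)/h_i = -3, -5, 1:
  1·M_0 + 4·M_1 + 1·M_2 = 6(Δ_1 - Δ_0) = -12
  1·M_1 + 4·M_2 + 1·M_3 = 6(Δ_2 - Δ_1) = 36
Natural end conditions: M_0 = M_3 = 0.
Solving the tridiagonal system: M_0 = 0, M_1 = -28/5, M_2 = 52/5, M_3 = 0.
On [0, 1], S(x) = 9 - 31/15·x + 0·x² - 14/15·x³.
With x = 2/3: S(2/3) = 595/81.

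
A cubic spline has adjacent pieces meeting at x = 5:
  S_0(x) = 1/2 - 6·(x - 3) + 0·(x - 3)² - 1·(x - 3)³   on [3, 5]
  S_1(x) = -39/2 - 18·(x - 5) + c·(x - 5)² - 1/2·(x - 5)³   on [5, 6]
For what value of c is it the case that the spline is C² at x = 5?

S_0''(x) = 0 - 6·(x - 3), so S_0''(5) = -12. On the right, S_1''(5) = 2c, so c = -6.

-6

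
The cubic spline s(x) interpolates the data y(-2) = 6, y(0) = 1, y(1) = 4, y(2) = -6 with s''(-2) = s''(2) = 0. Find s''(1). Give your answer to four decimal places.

-21.7826

Let M_i = s''(x_i). Step sizes h_i = 2, 1, 1; slopes of the chords Δ_i = (y_(i+1) - y_i)/h_i = -5/2, 3, -10.
  2·M_0 + 6·M_1 + 1·M_2 = 6(Δ_1 - Δ_0) = 33
  1·M_1 + 4·M_2 + 1·M_3 = 6(Δ_2 - Δ_1) = -78
Natural end conditions: M_0 = M_3 = 0.
Hence M_0 = 0, M_1 = 210/23, M_2 = -501/23, M_3 = 0.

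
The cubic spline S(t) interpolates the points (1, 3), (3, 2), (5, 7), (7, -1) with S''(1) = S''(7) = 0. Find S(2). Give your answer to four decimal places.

1.5750

Let M_i = S''(x_i). Step sizes h_i = 2, 2, 2; slopes of the chords Δ_i = (y_(i+1) - y_i)/h_i = -1/2, 5/2, -4.
  2·M_0 + 8·M_1 + 2·M_2 = 6(Δ_1 - Δ_0) = 18
  2·M_1 + 8·M_2 + 2·M_3 = 6(Δ_2 - Δ_1) = -39
Natural end conditions: M_0 = M_3 = 0.
Hence M_0 = 0, M_1 = 37/10, M_2 = -29/5, M_3 = 0.
On [1, 3], S(t) = 3 - 26/15·(t - 1) + 0·(t - 1)² + 37/120·(t - 1)³.
With (t - 1) = 1: S(2) = 63/40.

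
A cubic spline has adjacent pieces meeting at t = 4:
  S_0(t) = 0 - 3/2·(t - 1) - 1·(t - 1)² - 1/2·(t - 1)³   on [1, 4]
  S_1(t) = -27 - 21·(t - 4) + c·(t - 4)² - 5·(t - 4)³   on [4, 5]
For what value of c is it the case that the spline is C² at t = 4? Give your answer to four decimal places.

-5.5000

S_0''(t) = -2 - 3·(t - 1), so S_0''(4) = -11. On the right, S_1''(4) = 2c, so c = -11/2.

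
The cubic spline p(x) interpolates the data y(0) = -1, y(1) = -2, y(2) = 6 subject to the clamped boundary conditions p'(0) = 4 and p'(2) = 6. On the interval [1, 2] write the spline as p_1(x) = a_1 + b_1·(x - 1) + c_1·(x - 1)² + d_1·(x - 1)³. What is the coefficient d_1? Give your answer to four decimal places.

With M_i denoting the second derivative at x_i, h_i = 1, 1, and Δ_i = (y_(i+1) − y_i)/h_i = -1, 8:
  1·M_0 + 4·M_1 + 1·M_2 = 6(Δ_1 - Δ_0) = 54
Clamped end conditions give two more equations: 2h_0·M_0 + h_0·M_1 = 6(Δ_0 - p'(0)) = -30 and h_1·M_1 + 2h_1·M_2 = 6(p'(2) - Δ_1) = -12.
Solving the tridiagonal system: M_0 = -55/2, M_1 = 25, M_2 = -37/2.
On [1, 2], with p_1(x) = a_1 + b_1·(x - 1) + c_1·(x - 1)² + d_1·(x - 1)³: c_1 = M_1/2 = 25/2, d_1 = (M_2 - M_1)/(6h_1) = -29/4, b_1 = Δ_1 - h_1(2M_1 + M_2)/6 = 11/4.

-7.2500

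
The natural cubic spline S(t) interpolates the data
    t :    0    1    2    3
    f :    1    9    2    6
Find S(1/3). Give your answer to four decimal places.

5.0691

With m_i denoting the second derivative at x_i, h_i = 1, 1, 1, and Δ_i = (y_(i+1) − y_i)/h_i = 8, -7, 4:
  1·m_0 + 4·m_1 + 1·m_2 = 6(Δ_1 - Δ_0) = -90
  1·m_1 + 4·m_2 + 1·m_3 = 6(Δ_2 - Δ_1) = 66
Natural end conditions: m_0 = m_3 = 0.
Hence m_0 = 0, m_1 = -142/5, m_2 = 118/5, m_3 = 0.
On [0, 1], S(t) = 1 + 191/15·t + 0·t² - 71/15·t³.
With t = 1/3: S(1/3) = 2053/405.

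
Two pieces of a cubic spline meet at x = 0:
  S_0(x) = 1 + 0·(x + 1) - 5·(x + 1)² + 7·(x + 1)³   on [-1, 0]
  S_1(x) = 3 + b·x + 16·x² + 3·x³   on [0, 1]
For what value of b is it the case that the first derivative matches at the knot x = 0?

11

S_0'(x) = 0 - 10·(x + 1) + 21·(x + 1)², so S_0'(0) = 11. On the right, S_1'(0) = b, so b = 11.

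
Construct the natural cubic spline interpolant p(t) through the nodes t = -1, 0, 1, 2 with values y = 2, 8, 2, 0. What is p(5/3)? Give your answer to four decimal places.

0.1136

Let M_i = p''(x_i). Step sizes h_i = 1, 1, 1; slopes of the chords Δ_i = (y_(i+1) - y_i)/h_i = 6, -6, -2.
  1·M_0 + 4·M_1 + 1·M_2 = 6(Δ_1 - Δ_0) = -72
  1·M_1 + 4·M_2 + 1·M_3 = 6(Δ_2 - Δ_1) = 24
Natural end conditions: M_0 = M_3 = 0.
Solving: M_0 = 0, M_1 = -104/5, M_2 = 56/5, M_3 = 0.
On [1, 2], p(t) = 2 - 86/15·(t - 1) + 28/5·(t - 1)² - 28/15·(t - 1)³.
With (t - 1) = 2/3: p(5/3) = 46/405.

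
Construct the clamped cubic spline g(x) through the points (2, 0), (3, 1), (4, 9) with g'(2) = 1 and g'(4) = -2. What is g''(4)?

Put M_i = g'' at the i-th knot. Here h = (1, 1) and Δ = (1, 8), so the interior equations h_(i-1)·M_(i-1) + 2(h_(i-1)+h_i)·M_i + h_i·M_(i+1) = 6(Δ_i − Δ_(i-1)) read
  1·M_0 + 4·M_1 + 1·M_2 = 6(Δ_1 - Δ_0) = 42
Clamped end conditions give two more equations: 2h_0·M_0 + h_0·M_1 = 6(Δ_0 - g'(2)) = 0 and h_1·M_1 + 2h_1·M_2 = 6(g'(4) - Δ_1) = -60.
Forward elimination and back-substitution give M_0 = -12, M_1 = 24, M_2 = -42.

-42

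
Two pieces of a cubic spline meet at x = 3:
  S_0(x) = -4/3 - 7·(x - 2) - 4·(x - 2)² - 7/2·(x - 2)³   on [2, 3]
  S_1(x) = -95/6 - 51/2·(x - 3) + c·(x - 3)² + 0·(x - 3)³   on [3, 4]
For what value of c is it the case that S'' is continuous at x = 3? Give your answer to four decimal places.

-14.5000

S_0''(x) = -8 - 21·(x - 2), so S_0''(3) = -29. On the right, S_1''(3) = 2c, so c = -29/2.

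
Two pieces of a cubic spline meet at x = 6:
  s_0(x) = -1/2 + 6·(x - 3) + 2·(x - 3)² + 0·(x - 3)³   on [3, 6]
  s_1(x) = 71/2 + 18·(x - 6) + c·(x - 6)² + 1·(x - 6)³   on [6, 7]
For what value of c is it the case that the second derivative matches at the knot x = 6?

2

s_0''(x) = 4 + 0·(x - 3), so s_0''(6) = 4. On the right, s_1''(6) = 2c, so c = 2.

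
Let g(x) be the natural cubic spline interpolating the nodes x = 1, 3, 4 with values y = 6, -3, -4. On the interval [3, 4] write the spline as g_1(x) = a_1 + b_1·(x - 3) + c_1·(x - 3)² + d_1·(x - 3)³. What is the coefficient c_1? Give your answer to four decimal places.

Write σ_i for g''(x_i). With h_i = 2, 1 and divided differences Δ_i = -9/2, -1, the continuity of g' gives the tridiagonal system
  2·σ_0 + 6·σ_1 + 1·σ_2 = 6(Δ_1 - Δ_0) = 21
Natural end conditions: σ_0 = σ_2 = 0.
Forward elimination and back-substitution give σ_0 = 0, σ_1 = 7/2, σ_2 = 0.
On [3, 4], with g_1(x) = a_1 + b_1·(x - 3) + c_1·(x - 3)² + d_1·(x - 3)³: c_1 = σ_1/2 = 7/4, d_1 = (σ_2 - σ_1)/(6h_1) = -7/12, b_1 = Δ_1 - h_1(2σ_1 + σ_2)/6 = -13/6.

1.7500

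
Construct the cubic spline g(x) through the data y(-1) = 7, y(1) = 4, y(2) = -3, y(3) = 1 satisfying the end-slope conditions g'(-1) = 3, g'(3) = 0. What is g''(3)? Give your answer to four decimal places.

Put m_i = g'' at the i-th knot. Here h = (2, 1, 1) and Δ = (-3/2, -7, 4), so the interior equations h_(i-1)·m_(i-1) + 2(h_(i-1)+h_i)·m_i + h_i·m_(i+1) = 6(Δ_i − Δ_(i-1)) read
  2·m_0 + 6·m_1 + 1·m_2 = 6(Δ_1 - Δ_0) = -33
  1·m_1 + 4·m_2 + 1·m_3 = 6(Δ_2 - Δ_1) = 66
Clamped end conditions give two more equations: 2h_0·m_0 + h_0·m_1 = 6(Δ_0 - g'(-1)) = -27 and h_2·m_2 + 2h_2·m_3 = 6(g'(3) - Δ_2) = -24.
Solving the tridiagonal system: m_0 = -51/22, m_1 = -195/22, m_2 = 273/11, m_3 = -537/22.

-24.4091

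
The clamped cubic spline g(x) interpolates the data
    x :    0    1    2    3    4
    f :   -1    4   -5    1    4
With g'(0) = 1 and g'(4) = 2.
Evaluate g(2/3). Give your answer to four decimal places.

Let m_i = g''(x_i). Step sizes h_i = 1, 1, 1, 1; slopes of the chords Δ_i = (y_(i+1) - y_i)/h_i = 5, -9, 6, 3.
  1·m_0 + 4·m_1 + 1·m_2 = 6(Δ_1 - Δ_0) = -84
  1·m_1 + 4·m_2 + 1·m_3 = 6(Δ_2 - Δ_1) = 90
  1·m_2 + 4·m_3 + 1·m_4 = 6(Δ_3 - Δ_2) = -18
Clamped end conditions give two more equations: 2h_0·m_0 + h_0·m_1 = 6(Δ_0 - g'(0)) = 24 and h_3·m_3 + 2h_3·m_4 = 6(g'(4) - Δ_3) = -6.
Forward elimination and back-substitution give m_0 = 431/14, m_1 = -263/7, m_2 = 71/2, m_3 = -101/7, m_4 = 59/14.
On [0, 1], g(x) = -1 + 1·x + 431/28·x² - 319/28·x³.
With x = 2/3: g(2/3) = 592/189.

3.1323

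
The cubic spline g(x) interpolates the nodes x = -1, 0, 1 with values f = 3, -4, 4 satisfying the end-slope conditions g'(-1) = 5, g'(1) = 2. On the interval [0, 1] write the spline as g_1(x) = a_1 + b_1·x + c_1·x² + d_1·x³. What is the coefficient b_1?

-1

Let M_i = g''(x_i). Step sizes h_i = 1, 1; slopes of the chords Δ_i = (y_(i+1) - y_i)/h_i = -7, 8.
  1·M_0 + 4·M_1 + 1·M_2 = 6(Δ_1 - Δ_0) = 90
Clamped end conditions give two more equations: 2h_0·M_0 + h_0·M_1 = 6(Δ_0 - g'(-1)) = -72 and h_1·M_1 + 2h_1·M_2 = 6(g'(1) - Δ_1) = -36.
Forward elimination and back-substitution give M_0 = -60, M_1 = 48, M_2 = -42.
On [0, 1], with g_1(x) = a_1 + b_1·x + c_1·x² + d_1·x³: c_1 = M_1/2 = 24, d_1 = (M_2 - M_1)/(6h_1) = -15, b_1 = Δ_1 - h_1(2M_1 + M_2)/6 = -1.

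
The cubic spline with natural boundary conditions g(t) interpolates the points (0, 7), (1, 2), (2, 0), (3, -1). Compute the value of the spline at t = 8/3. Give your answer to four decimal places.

-0.6864

Let σ_i = g''(x_i). Step sizes h_i = 1, 1, 1; slopes of the chords Δ_i = (y_(i+1) - y_i)/h_i = -5, -2, -1.
  1·σ_0 + 4·σ_1 + 1·σ_2 = 6(Δ_1 - Δ_0) = 18
  1·σ_1 + 4·σ_2 + 1·σ_3 = 6(Δ_2 - Δ_1) = 6
Natural end conditions: σ_0 = σ_3 = 0.
Solving: σ_0 = 0, σ_1 = 22/5, σ_2 = 2/5, σ_3 = 0.
On [2, 3], g(t) = 0 - 17/15·(t - 2) + 1/5·(t - 2)² - 1/15·(t - 2)³.
With (t - 2) = 2/3: g(8/3) = -278/405.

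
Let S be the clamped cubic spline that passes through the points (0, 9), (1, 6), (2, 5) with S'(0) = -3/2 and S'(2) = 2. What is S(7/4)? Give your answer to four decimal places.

With M_i denoting the second derivative at x_i, h_i = 1, 1, and Δ_i = (y_(i+1) − y_i)/h_i = -3, -1:
  1·M_0 + 4·M_1 + 1·M_2 = 6(Δ_1 - Δ_0) = 12
Clamped end conditions give two more equations: 2h_0·M_0 + h_0·M_1 = 6(Δ_0 - S'(0)) = -9 and h_1·M_1 + 2h_1·M_2 = 6(S'(2) - Δ_1) = 18.
Solving the tridiagonal system: M_0 = -23/4, M_1 = 5/2, M_2 = 31/4.
On [1, 2], S(x) = 6 - 25/8·(x - 1) + 5/4·(x - 1)² + 7/8·(x - 1)³.
With (x - 1) = 3/4: S(7/4) = 2421/512.

4.7285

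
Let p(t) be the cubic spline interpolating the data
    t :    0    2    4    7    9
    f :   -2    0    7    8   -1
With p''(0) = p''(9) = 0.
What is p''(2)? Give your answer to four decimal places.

Let M_i = p''(x_i). Step sizes h_i = 2, 2, 3, 2; slopes of the chords Δ_i = (y_(i+1) - y_i)/h_i = 1, 7/2, 1/3, -9/2.
  2·M_0 + 8·M_1 + 2·M_2 = 6(Δ_1 - Δ_0) = 15
  2·M_1 + 10·M_2 + 3·M_3 = 6(Δ_2 - Δ_1) = -19
  3·M_2 + 10·M_3 + 2·M_4 = 6(Δ_3 - Δ_2) = -29
Natural end conditions: M_0 = M_4 = 0.
Solving: M_0 = 0, M_1 = 1571/688, M_2 = -281/172, M_3 = -829/344, M_4 = 0.

2.2834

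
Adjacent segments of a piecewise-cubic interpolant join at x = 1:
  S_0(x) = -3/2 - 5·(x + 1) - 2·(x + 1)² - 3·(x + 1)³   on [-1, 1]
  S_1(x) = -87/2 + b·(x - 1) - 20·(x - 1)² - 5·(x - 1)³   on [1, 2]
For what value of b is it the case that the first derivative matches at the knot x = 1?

-49

S_0'(x) = -5 - 4·(x + 1) - 9·(x + 1)², so S_0'(1) = -49. On the right, S_1'(1) = b, so b = -49.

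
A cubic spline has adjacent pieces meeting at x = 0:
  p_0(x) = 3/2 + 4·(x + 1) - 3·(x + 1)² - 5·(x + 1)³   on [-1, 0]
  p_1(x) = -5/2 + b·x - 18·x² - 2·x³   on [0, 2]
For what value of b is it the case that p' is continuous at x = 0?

p_0'(x) = 4 - 6·(x + 1) - 15·(x + 1)², so p_0'(0) = -17. On the right, p_1'(0) = b, so b = -17.

-17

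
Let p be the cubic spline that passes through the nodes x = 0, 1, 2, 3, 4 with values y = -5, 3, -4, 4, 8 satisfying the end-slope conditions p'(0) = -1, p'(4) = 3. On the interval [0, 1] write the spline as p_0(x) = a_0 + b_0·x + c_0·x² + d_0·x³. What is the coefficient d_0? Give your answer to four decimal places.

-15.5536

Write M_i for p''(x_i). With h_i = 1, 1, 1, 1 and divided differences Δ_i = 8, -7, 8, 4, the continuity of p' gives the tridiagonal system
  1·M_0 + 4·M_1 + 1·M_2 = 6(Δ_1 - Δ_0) = -90
  1·M_1 + 4·M_2 + 1·M_3 = 6(Δ_2 - Δ_1) = 90
  1·M_2 + 4·M_3 + 1·M_4 = 6(Δ_3 - Δ_2) = -24
Clamped end conditions give two more equations: 2h_0·M_0 + h_0·M_1 = 6(Δ_0 - p'(0)) = 54 and h_3·M_3 + 2h_3·M_4 = 6(p'(4) - Δ_3) = -6.
Solving: M_0 = 1375/28, M_1 = -619/14, M_2 = 151/4, M_3 = -235/14, M_4 = 151/28.
On [0, 1], with p_0(x) = a_0 + b_0·x + c_0·x² + d_0·x³: c_0 = M_0/2 = 1375/56, d_0 = (M_1 - M_0)/(6h_0) = -871/56, b_0 = Δ_0 - h_0(2M_0 + M_1)/6 = -1.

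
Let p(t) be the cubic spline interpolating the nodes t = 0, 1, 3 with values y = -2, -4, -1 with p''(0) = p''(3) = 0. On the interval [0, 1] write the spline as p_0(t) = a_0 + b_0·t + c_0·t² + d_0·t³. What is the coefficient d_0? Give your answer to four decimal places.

Write M_i for p''(x_i). With h_i = 1, 2 and divided differences Δ_i = -2, 3/2, the continuity of p' gives the tridiagonal system
  1·M_0 + 6·M_1 + 2·M_2 = 6(Δ_1 - Δ_0) = 21
Natural end conditions: M_0 = M_2 = 0.
Hence M_0 = 0, M_1 = 7/2, M_2 = 0.
On [0, 1], with p_0(t) = a_0 + b_0·t + c_0·t² + d_0·t³: c_0 = M_0/2 = 0, d_0 = (M_1 - M_0)/(6h_0) = 7/12, b_0 = Δ_0 - h_0(2M_0 + M_1)/6 = -31/12.

0.5833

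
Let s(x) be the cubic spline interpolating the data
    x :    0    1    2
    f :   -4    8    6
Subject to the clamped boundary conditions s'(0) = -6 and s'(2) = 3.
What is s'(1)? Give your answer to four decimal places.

Put σ_i = s'' at the i-th knot. Here h = (1, 1) and Δ = (12, -2), so the interior equations h_(i-1)·σ_(i-1) + 2(h_(i-1)+h_i)·σ_i + h_i·σ_(i+1) = 6(Δ_i − Δ_(i-1)) read
  1·σ_0 + 4·σ_1 + 1·σ_2 = 6(Δ_1 - Δ_0) = -84
Clamped end conditions give two more equations: 2h_0·σ_0 + h_0·σ_1 = 6(Δ_0 - s'(0)) = 108 and h_1·σ_1 + 2h_1·σ_2 = 6(s'(2) - Δ_1) = 30.
Forward elimination and back-substitution give σ_0 = 159/2, σ_1 = -51, σ_2 = 81/2.
On [1, 2], s'(x) = b_1 + 2c_1·(x - 1) + 3d_1·(x - 1)² with b_1 = Δ_1 - h_1(2σ_1 + σ_2)/6 = 33/4, c_1 = σ_1/2 = -51/2, d_1 = (σ_2 - σ_1)/(6h_1) = 61/4. So s'(1) = 33/4.

8.2500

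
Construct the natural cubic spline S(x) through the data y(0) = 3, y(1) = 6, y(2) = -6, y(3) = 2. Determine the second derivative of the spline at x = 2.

38

With m_i denoting the second derivative at x_i, h_i = 1, 1, 1, and Δ_i = (y_(i+1) − y_i)/h_i = 3, -12, 8:
  1·m_0 + 4·m_1 + 1·m_2 = 6(Δ_1 - Δ_0) = -90
  1·m_1 + 4·m_2 + 1·m_3 = 6(Δ_2 - Δ_1) = 120
Natural end conditions: m_0 = m_3 = 0.
Hence m_0 = 0, m_1 = -32, m_2 = 38, m_3 = 0.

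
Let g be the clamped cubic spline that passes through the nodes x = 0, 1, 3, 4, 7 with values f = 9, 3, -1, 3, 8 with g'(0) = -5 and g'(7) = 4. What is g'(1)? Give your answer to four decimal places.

Write M_i for g''(x_i). With h_i = 1, 2, 1, 3 and divided differences Δ_i = -6, -2, 4, 5/3, the continuity of g' gives the tridiagonal system
  1·M_0 + 6·M_1 + 2·M_2 = 6(Δ_1 - Δ_0) = 24
  2·M_1 + 6·M_2 + 1·M_3 = 6(Δ_2 - Δ_1) = 36
  1·M_2 + 8·M_3 + 3·M_4 = 6(Δ_3 - Δ_2) = -14
Clamped end conditions give two more equations: 2h_0·M_0 + h_0·M_1 = 6(Δ_0 - g'(0)) = -6 and h_3·M_3 + 2h_3·M_4 = 6(g'(7) - Δ_3) = 14.
Forward elimination and back-substitution give M_0 = -269/61, M_1 = 172/61, M_2 = 701/122, M_3 = -251/61, M_4 = 1607/366.
On [1, 3], g'(x) = b_1 + 2c_1·(x - 1) + 3d_1·(x - 1)² with b_1 = Δ_1 - h_1(2M_1 + M_2)/6 = -707/122, c_1 = M_1/2 = 86/61, d_1 = (M_2 - M_1)/(6h_1) = 119/488. So g'(1) = -707/122.

-5.7951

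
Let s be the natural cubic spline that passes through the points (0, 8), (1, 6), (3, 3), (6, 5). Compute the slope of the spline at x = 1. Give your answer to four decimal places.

-1.9762

Let M_i = s''(x_i). Step sizes h_i = 1, 2, 3; slopes of the chords Δ_i = (y_(i+1) - y_i)/h_i = -2, -3/2, 2/3.
  1·M_0 + 6·M_1 + 2·M_2 = 6(Δ_1 - Δ_0) = 3
  2·M_1 + 10·M_2 + 3·M_3 = 6(Δ_2 - Δ_1) = 13
Natural end conditions: M_0 = M_3 = 0.
Hence M_0 = 0, M_1 = 1/14, M_2 = 9/7, M_3 = 0.
On [1, 3], s'(x) = b_1 + 2c_1·(x - 1) + 3d_1·(x - 1)² with b_1 = Δ_1 - h_1(2M_1 + M_2)/6 = -83/42, c_1 = M_1/2 = 1/28, d_1 = (M_2 - M_1)/(6h_1) = 17/168. So s'(1) = -83/42.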